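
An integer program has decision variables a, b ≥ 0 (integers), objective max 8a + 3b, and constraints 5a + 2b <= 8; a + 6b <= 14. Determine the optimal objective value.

The continuous relaxation peaks at (1.6, 0) with value 12.80; rounding to a feasible lattice point costs some objective.
(a,b)=(1,1): 5·1+2·1=7≤8, 1·1+6·1=7≤14, objective 11.
(a,b)=(1,0): 5·1+2·0=5≤8, 1·1+6·0=1≤14, objective 8.
(a,b)=(0,2): 5·0+2·2=4≤8, 1·0+6·2=12≤14, objective 6.
(a,b)=(0,1): 5·0+2·1=2≤8, 1·0+6·1=6≤14, objective 3.
The best lattice point is (1,1), giving 11.

11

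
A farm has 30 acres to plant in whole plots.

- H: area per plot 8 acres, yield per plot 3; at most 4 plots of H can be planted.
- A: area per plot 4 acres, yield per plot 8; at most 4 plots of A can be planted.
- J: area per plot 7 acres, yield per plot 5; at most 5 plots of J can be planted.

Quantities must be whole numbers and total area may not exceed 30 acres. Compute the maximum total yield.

42

A has the best ratio (8/4); taking only A gives at most 4×8 = 32 (stopped by the supply cap of 4).
Mixing does better — 4×A and 2×J: area 30 ≤ 30, yield 4·8 + 2·5 = 42.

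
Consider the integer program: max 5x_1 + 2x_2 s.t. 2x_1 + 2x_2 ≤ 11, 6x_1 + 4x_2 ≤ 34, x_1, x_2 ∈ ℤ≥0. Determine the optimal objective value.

Relaxing integrality, the LP optimum is 27.50 at (x_1,x_2) = (5.5, 0), which is not an integer point.
(x_1,x_2)=(5,0): 2·5+2·0=10≤11, 6·5+4·0=30≤34, objective 25.
(x_1,x_2)=(4,1): 2·4+2·1=10≤11, 6·4+4·1=28≤34, objective 22.
(x_1,x_2)=(4,0): 2·4+2·0=8≤11, 6·4+4·0=24≤34, objective 20.
The best lattice point is (5,0), giving 25.

25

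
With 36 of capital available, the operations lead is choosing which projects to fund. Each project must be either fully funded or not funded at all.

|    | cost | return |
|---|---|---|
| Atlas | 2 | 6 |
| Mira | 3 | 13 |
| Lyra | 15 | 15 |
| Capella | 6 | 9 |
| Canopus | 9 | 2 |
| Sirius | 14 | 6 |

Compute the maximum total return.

This is an integer program with binary decision variables.
Allowing fractional choices, the relaxed optimum would be about 47.3, but projects are indivisible.
Atlas + Mira + Lyra + Capella + Canopus: cost 2 + 3 + 15 + 6 + 9 = 35 ≤ 36, return 6 + 13 + 15 + 9 + 2 = 45.
Atlas + Mira + Lyra + Capella: cost 2 + 3 + 15 + 6 = 26 ≤ 36, return 6 + 13 + 15 + 9 = 43.
Best is Atlas, Mira, Lyra, Capella, and Canopus with total return 45.

45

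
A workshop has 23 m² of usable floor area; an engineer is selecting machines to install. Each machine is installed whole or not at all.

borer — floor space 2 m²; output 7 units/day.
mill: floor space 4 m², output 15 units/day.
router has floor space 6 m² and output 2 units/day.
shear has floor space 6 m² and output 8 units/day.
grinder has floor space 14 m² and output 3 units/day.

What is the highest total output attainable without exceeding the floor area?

32

This is a 0-1 knapsack instance.
borer + mill + shear: floor space 2 + 4 + 6 = 12 ≤ 23, output 7 + 15 + 8 = 30.
borer + mill + router + shear: floor space 2 + 4 + 6 + 6 = 18 ≤ 23, output 7 + 15 + 2 + 8 = 32.
mill + router + shear: floor space 4 + 6 + 6 = 16 ≤ 23, output 15 + 2 + 8 = 25.
Best is borer, mill, router, and shear with total output 32.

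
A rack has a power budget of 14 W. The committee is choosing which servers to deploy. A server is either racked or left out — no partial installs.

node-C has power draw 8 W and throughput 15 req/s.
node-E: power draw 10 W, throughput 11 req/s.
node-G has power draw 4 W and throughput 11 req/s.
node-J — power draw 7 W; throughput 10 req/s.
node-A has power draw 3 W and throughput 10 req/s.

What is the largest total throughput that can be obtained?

node-G + node-J + node-A: power draw 4 + 7 + 3 = 14 ≤ 14, throughput 11 + 10 + 10 = 31.
node-C + node-G: power draw 8 + 4 = 12 ≤ 14, throughput 15 + 11 = 26.
node-C + node-A: power draw 8 + 3 = 11 ≤ 14, throughput 15 + 10 = 25.
Best is node-G, node-J, and node-A with total throughput 31.

31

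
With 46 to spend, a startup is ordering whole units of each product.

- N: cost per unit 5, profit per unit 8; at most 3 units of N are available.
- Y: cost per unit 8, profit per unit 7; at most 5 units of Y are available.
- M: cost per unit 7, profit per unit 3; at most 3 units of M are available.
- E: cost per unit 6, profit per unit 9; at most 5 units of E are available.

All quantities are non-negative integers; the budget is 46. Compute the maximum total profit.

69

This is a bounded integer knapsack.
Take 3×N and 5×E: cost 45 ≤ 46, profit 3·8 + 5·9 = 69.
N has the best ratio (8/5) and is taken to its limit of 3; remaining capacity is filled optimally with the others.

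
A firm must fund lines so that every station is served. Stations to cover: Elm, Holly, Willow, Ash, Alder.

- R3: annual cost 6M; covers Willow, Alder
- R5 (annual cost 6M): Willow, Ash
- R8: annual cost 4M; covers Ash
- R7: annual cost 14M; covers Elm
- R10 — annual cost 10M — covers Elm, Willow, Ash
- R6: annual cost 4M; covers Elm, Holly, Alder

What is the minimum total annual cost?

10

Choose R5 and R6: together they cover Elm, Holly, Willow, Ash, Alder — every station.
Total annual cost: 6 + 4 = 10.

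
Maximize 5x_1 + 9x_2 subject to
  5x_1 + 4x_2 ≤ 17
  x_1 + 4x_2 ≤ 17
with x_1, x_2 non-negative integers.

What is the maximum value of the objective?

The continuous relaxation peaks at (0, 4.25) with value 38.25; rounding to a feasible lattice point costs some objective.
(x_1,x_2)=(0,4): 5·0+4·4=16≤17, 1·0+4·4=16≤17, objective 36.
(x_1,x_2)=(1,3): 5·1+4·3=17≤17, 1·1+4·3=13≤17, objective 32.
(x_1,x_2)=(0,3): 5·0+4·3=12≤17, 1·0+4·3=12≤17, objective 27.
The best lattice point is (0,4), giving 36.

36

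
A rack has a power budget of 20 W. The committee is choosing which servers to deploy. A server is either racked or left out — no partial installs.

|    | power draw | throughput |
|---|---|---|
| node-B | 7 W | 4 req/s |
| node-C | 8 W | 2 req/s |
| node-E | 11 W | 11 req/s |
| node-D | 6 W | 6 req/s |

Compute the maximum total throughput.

Take node-E and node-D: power draw 11 + 6 = 17 ≤ 20, throughput 11 + 6 = 17.
No other feasible combination does better.

17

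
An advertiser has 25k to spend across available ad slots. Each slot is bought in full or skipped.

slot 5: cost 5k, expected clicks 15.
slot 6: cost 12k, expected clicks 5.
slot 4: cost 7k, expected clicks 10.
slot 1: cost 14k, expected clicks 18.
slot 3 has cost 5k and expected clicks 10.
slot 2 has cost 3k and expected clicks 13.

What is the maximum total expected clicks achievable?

slot 5 + slot 4 + slot 3 + slot 2: cost 5 + 7 + 5 + 3 = 20 ≤ 25, expected clicks 15 + 10 + 10 + 13 = 48.
slot 5 + slot 1 + slot 2: cost 5 + 14 + 3 = 22 ≤ 25, expected clicks 15 + 18 + 13 = 46.
slot 5 + slot 1 + slot 3: cost 5 + 14 + 5 = 24 ≤ 25, expected clicks 15 + 18 + 10 = 43.
Best is slot 5, slot 4, slot 3, and slot 2 with total expected clicks 48.

48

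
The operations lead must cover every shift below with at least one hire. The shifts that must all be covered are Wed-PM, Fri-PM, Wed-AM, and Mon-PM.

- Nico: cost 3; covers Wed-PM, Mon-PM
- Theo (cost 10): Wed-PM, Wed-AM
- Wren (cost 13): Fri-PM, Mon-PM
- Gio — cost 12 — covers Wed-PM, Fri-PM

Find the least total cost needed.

The greedy cost-per-new-shift heuristic would pick Nico, Theo, and Gio for 25, but a cheaper cover exists.
Choose Theo and Wren: together they cover Wed-PM, Fri-PM, Wed-AM, Mon-PM — every shift.
Total cost: 10 + 13 = 23.
No cover costs less than 23.

23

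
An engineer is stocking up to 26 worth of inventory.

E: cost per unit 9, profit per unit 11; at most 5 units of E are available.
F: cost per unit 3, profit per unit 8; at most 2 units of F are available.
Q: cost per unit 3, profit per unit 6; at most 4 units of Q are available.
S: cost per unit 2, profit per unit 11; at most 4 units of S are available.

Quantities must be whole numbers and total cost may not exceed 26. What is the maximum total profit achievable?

84

This is a bounded integer knapsack.
S has the best ratio (11/2); taking only S gives at most 4×11 = 44 (stopped by the supply cap of 4).
Mixing does better — 2×F, 4×Q, and 4×S: cost 26 ≤ 26, profit 2·8 + 4·6 + 4·11 = 84.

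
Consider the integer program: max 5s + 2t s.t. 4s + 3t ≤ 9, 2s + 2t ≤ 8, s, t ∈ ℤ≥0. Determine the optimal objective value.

The continuous relaxation peaks at (2.25, 0) with value 11.25; rounding to a feasible lattice point costs some objective.
(s,t)=(2,0): 4·2+3·0=8≤9, 2·2+2·0=4≤8, objective 10.
(s,t)=(1,1): 4·1+3·1=7≤9, 2·1+2·1=4≤8, objective 7.
(s,t)=(1,0): 4·1+3·0=4≤9, 2·1+2·0=2≤8, objective 5.
The best lattice point is (2,0), giving 10.

10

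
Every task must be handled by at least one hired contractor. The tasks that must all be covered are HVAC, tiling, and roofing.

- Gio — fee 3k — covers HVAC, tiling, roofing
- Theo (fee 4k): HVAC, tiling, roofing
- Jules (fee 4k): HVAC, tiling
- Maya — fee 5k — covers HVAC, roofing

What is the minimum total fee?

This is an integer covering problem.
Gio alone covers HVAC, tiling, roofing — every task.
Total fee: 3.

3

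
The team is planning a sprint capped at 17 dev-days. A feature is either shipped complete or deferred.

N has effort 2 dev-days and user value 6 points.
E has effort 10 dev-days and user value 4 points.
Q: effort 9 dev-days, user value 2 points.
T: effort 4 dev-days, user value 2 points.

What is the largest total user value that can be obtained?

12

Take N, E, and T: effort 2 + 10 + 4 = 16 ≤ 17, user value 6 + 4 + 2 = 12.
No other feasible combination does better.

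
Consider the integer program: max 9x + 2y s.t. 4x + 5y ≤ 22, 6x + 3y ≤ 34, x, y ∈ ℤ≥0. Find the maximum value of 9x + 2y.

45

Relaxing integrality, the LP optimum is 49.50 at (x,y) = (5.5, 0), which is not an integer point.
(x,y)=(5,0): 4·5+5·0=20≤22, 6·5+3·0=30≤34, objective 45.
(x,y)=(4,1): 4·4+5·1=21≤22, 6·4+3·1=27≤34, objective 38.
(x,y)=(4,0): 4·4+5·0=16≤22, 6·4+3·0=24≤34, objective 36.
Maximum is 45 at (x,y)=(5,0).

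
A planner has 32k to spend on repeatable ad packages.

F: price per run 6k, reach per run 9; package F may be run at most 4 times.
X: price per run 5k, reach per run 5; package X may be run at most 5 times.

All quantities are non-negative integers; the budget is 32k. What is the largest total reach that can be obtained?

4×F and 1×X: price 29 ≤ 32, reach 4·9 + 1·5 = 41.
2×F and 4×X: price 32 ≤ 32, reach 2·9 + 4·5 = 38.
Best is 41.

41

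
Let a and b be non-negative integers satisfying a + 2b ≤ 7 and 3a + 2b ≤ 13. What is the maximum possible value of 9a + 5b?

37

The continuous relaxation peaks at (4.33, 0) with value 39.00; rounding to a feasible lattice point costs some objective.
(a,b)=(3,2): 1·3+2·2=7≤7, 3·3+2·2=13≤13, objective 37.
(a,b)=(4,0): 1·4+2·0=4≤7, 3·4+2·0=12≤13, objective 36.
(a,b)=(3,1): 1·3+2·1=5≤7, 3·3+2·1=11≤13, objective 32.
Maximum is 37 at (a,b)=(3,2).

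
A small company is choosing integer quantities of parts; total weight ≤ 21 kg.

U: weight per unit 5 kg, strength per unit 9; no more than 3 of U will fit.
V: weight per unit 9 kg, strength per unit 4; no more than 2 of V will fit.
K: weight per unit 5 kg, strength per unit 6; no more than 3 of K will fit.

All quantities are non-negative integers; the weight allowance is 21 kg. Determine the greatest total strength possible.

U has the best ratio (9/5); taking only U gives at most 3×9 = 27 (stopped by the supply cap of 3).
Mixing does better — 3×U and 1×K: weight 20 ≤ 21, strength 3·9 + 1·6 = 33.

33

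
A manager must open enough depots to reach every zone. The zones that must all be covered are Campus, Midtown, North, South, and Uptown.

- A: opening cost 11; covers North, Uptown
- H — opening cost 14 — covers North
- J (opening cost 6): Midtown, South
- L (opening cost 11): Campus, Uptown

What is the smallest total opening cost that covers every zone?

28

Choose A, J, and L: together they cover Campus, Midtown, North, South, Uptown — every zone.
Total opening cost: 11 + 6 + 11 = 28.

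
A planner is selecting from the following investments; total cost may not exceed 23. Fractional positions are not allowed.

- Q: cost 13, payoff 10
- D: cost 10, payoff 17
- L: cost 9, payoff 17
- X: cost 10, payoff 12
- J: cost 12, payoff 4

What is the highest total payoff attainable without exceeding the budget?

34

This is an integer program with binary decision variables.
D + L: cost 10 + 9 = 19 ≤ 23, payoff 17 + 17 = 34.
L + X: cost 9 + 10 = 19 ≤ 23, payoff 17 + 12 = 29.
D + X: cost 10 + 10 = 20 ≤ 23, payoff 17 + 12 = 29.
Best is D and L with total payoff 34.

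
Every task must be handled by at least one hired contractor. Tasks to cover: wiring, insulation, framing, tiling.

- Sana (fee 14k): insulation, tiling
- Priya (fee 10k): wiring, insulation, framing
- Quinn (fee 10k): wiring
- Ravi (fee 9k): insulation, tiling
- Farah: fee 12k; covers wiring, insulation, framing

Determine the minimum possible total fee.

19

This is a weighted set-cover instance.
Choose Priya and Ravi: together they cover wiring, insulation, framing, tiling — every task.
Total fee: 10 + 9 = 19.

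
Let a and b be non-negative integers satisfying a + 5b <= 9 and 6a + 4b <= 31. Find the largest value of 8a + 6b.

Relaxing integrality, the LP optimum is 41.92 at (a,b) = (4.58, 0.885), which is not an integer point.
(a,b)=(5,0): 1·5+5·0=5≤9, 6·5+4·0=30≤31, objective 40.
(a,b)=(4,1): 1·4+5·1=9≤9, 6·4+4·1=28≤31, objective 38.
No feasible integer point exceeds 40.

40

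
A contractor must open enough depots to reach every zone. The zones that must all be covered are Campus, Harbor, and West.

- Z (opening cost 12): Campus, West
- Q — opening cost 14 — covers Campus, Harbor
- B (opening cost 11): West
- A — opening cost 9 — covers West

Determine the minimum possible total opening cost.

23

Choose Q and A: together they cover Campus, Harbor, West — every zone.
Total opening cost: 14 + 9 = 23.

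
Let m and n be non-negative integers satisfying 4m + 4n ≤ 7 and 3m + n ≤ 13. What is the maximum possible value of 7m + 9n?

9

The continuous relaxation peaks at (0, 1.75) with value 15.75; rounding to a feasible lattice point costs some objective.
(m,n)=(0,1): 4·0+4·1=4≤7, 3·0+1·1=1≤13, objective 9.
(m,n)=(1,0): 4·1+4·0=4≤7, 3·1+1·0=3≤13, objective 7.
(m,n)=(0,0): 4·0+4·0=0≤7, 3·0+1·0=0≤13, objective 0.
The best lattice point is (0,1), giving 9.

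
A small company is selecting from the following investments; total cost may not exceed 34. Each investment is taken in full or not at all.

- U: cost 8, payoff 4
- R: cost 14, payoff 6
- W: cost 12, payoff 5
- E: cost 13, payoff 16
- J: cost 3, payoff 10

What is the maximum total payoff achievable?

Allowing fractional choices, the relaxed optimum would be about 34.3, but investments are indivisible.
W + E + J: cost 12 + 13 + 3 = 28 ≤ 34, payoff 5 + 16 + 10 = 31.
U + E + J: cost 8 + 13 + 3 = 24 ≤ 34, payoff 4 + 16 + 10 = 30.
R + E + J: cost 14 + 13 + 3 = 30 ≤ 34, payoff 6 + 16 + 10 = 32.
Best is R, E, and J with total payoff 32.

32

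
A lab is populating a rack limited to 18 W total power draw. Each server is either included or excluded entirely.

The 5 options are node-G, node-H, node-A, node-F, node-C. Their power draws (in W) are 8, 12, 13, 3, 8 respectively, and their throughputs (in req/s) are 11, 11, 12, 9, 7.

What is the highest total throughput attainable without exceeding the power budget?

21

node-A + node-F: power draw 13 + 3 = 16 ≤ 18, throughput 12 + 9 = 21.
node-G + node-F: power draw 8 + 3 = 11 ≤ 18, throughput 11 + 9 = 20.
Best is node-A and node-F with total throughput 21.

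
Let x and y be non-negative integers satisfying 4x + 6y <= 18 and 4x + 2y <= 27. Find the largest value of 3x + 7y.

(x,y)=(0,3): 4·0+6·3=18≤18, 4·0+2·3=6≤27, objective 21.
(x,y)=(1,2): 4·1+6·2=16≤18, 4·1+2·2=8≤27, objective 17.
(x,y)=(0,2): 4·0+6·2=12≤18, 4·0+2·2=4≤27, objective 14.
The best lattice point is (0,3), giving 21.

21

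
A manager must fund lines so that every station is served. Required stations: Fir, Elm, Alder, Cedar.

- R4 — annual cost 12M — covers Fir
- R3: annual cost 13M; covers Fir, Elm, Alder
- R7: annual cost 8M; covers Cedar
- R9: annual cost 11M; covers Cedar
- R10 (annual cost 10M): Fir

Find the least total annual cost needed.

Choose R3 and R7: together they cover Fir, Elm, Alder, Cedar — every station.
Total annual cost: 13 + 8 = 21.
No cover costs less than 21.

21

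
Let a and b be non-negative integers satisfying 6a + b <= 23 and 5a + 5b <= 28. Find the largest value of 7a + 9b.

Relaxing integrality, the LP optimum is 50.40 at (a,b) = (0, 5.6), which is not an integer point.
(a,b)=(0,5): 6·0+1·5=5≤23, 5·0+5·5=25≤28, objective 45.
(a,b)=(1,4): 6·1+1·4=10≤23, 5·1+5·4=25≤28, objective 43.
No feasible integer point exceeds 45.

45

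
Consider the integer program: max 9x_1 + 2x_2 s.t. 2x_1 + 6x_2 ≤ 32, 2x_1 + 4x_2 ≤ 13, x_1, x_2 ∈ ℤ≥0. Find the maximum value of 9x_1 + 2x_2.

The continuous relaxation peaks at (6.5, 0) with value 58.50; rounding to a feasible lattice point costs some objective.
(x_1,x_2)=(6,0) is feasible, giving 54.
(x_1,x_2)=(5,0) is feasible, giving 45.
The best lattice point is (6,0), giving 54.

54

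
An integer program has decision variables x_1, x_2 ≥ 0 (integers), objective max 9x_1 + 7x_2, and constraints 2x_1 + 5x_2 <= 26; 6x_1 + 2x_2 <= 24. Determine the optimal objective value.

The continuous relaxation peaks at (2.62, 4.15) with value 52.62; rounding to a feasible lattice point costs some objective.
(x_1,x_2)=(3,3): 2·3+5·3=21≤26, 6·3+2·3=24≤24, objective 48.
(x_1,x_2)=(2,4): 2·2+5·4=24≤26, 6·2+2·4=20≤24, objective 46.
(x_1,x_2)=(3,2): 2·3+5·2=16≤26, 6·3+2·2=22≤24, objective 41.
Maximum is 48 at (x_1,x_2)=(3,3).

48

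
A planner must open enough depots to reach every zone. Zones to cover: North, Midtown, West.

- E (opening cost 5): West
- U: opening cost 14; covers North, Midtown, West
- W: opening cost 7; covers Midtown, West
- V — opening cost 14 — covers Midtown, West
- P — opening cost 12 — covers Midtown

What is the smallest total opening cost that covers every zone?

14

This is a weighted set-cover instance.
The greedy cost-per-new-zone heuristic would pick W and U for 21, but a cheaper cover exists.
U alone covers North, Midtown, West — every zone.
Total opening cost: 14.
No cover costs less than 14.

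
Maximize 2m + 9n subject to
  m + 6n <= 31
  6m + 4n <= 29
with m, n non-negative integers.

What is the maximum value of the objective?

47

The continuous relaxation peaks at (1.56, 4.91) with value 47.28; rounding to a feasible lattice point costs some objective.
(m,n)=(1,5): 1·1+6·5=31≤31, 6·1+4·5=26≤29, objective 47.
(m,n)=(0,5): 1·0+6·5=30≤31, 6·0+4·5=20≤29, objective 45.
(m,n)=(2,4): 1·2+6·4=26≤31, 6·2+4·4=28≤29, objective 40.
No feasible integer point exceeds 47.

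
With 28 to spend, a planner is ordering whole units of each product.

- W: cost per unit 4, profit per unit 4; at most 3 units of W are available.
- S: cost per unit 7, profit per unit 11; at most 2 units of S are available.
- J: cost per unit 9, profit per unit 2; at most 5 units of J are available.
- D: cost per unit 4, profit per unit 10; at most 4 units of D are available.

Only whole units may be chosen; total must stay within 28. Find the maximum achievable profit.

2×S and 3×D: cost 26 ≤ 28, profit 2·11 + 3·10 = 52.
1×W, 1×S, and 4×D: cost 27 ≤ 28, profit 1·4 + 1·11 + 4·10 = 55.
Best is 55.

55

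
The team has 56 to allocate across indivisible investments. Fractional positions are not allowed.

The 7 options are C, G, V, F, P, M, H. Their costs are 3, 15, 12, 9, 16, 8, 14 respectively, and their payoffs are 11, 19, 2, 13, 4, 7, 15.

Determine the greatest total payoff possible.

65

Allowing fractional choices, the relaxed optimum would be about 66.8, but investments are indivisible.
C + G + V + F + H: cost 3 + 15 + 12 + 9 + 14 = 53 ≤ 56, payoff 11 + 19 + 2 + 13 + 15 = 60.
C + G + F + M + H: cost 3 + 15 + 9 + 8 + 14 = 49 ≤ 56, payoff 11 + 19 + 13 + 7 + 15 = 65.
Best is C, G, F, M, and H with total payoff 65.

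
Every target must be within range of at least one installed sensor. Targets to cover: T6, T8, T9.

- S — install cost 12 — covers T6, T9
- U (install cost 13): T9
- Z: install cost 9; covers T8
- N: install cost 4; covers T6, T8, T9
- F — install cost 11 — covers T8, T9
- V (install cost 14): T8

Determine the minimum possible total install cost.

This is a weighted set-cover instance.
N alone covers T6, T8, T9 — every target.
Total install cost: 4.
No cover costs less than 4.

4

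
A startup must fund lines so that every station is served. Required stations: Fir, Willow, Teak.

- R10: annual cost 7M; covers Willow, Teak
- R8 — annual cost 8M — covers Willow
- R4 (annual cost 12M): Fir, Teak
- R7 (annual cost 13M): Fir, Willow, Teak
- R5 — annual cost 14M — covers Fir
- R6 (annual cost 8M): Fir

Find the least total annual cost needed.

13

The greedy cost-per-new-station heuristic would pick R10 and R6 for 15, but a cheaper cover exists.
R7 alone covers Fir, Willow, Teak — every station.
Total annual cost: 13.
No cover costs less than 13.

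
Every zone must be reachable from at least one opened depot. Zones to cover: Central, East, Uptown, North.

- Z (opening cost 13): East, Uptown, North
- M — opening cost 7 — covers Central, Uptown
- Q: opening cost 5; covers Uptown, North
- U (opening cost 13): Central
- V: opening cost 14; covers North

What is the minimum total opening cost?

20

The greedy cost-per-new-zone heuristic would pick Q, M, and Z for 25, but a cheaper cover exists.
Choose Z and M: together they cover Central, East, Uptown, North — every zone.
Total opening cost: 13 + 7 = 20.
No cover costs less than 20.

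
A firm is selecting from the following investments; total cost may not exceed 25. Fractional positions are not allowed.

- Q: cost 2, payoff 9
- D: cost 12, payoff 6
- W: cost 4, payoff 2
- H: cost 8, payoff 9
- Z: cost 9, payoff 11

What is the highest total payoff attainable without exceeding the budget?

This is an integer program with binary decision variables.
Take Q, W, H, and Z: cost 2 + 4 + 8 + 9 = 23 ≤ 25, payoff 9 + 2 + 9 + 11 = 31.
No other feasible combination does better.

31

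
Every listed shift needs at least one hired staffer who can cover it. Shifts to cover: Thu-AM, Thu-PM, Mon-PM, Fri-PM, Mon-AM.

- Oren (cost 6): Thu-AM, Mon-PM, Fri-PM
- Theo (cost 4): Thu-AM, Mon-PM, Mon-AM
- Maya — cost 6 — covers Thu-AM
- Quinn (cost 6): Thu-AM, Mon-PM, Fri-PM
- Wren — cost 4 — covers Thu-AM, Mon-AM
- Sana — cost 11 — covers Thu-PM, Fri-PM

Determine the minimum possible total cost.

15

This is a weighted set-cover instance.
Choose Theo and Sana: together they cover Thu-AM, Thu-PM, Mon-PM, Fri-PM, Mon-AM — every shift.
Total cost: 4 + 11 = 15.
No cover costs less than 15.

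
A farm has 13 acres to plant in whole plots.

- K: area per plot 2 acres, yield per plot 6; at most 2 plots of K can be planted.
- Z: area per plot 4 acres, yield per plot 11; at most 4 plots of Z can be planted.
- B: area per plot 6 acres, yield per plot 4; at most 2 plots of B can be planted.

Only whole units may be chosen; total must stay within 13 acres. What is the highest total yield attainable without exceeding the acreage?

Take 2×K and 2×Z: area 12 ≤ 13, yield 2·6 + 2·11 = 34.
K has the best ratio (6/2) and is taken to its limit of 2; remaining capacity is filled optimally with the others.

34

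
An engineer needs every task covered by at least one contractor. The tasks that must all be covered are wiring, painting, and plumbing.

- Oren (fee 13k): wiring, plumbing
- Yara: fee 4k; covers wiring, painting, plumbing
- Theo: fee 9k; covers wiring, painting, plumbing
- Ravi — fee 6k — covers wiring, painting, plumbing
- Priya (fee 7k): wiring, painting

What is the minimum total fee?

Yara alone covers wiring, painting, plumbing — every task.
Total fee: 4.

4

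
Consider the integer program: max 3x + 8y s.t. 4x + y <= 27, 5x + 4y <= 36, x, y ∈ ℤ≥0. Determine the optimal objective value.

72

(x,y)=(0,9): 4·0+1·9=9≤27, 5·0+4·9=36≤36, objective 72.
(x,y)=(0,8): 4·0+1·8=8≤27, 5·0+4·8=32≤36, objective 64.
No feasible integer point exceeds 72.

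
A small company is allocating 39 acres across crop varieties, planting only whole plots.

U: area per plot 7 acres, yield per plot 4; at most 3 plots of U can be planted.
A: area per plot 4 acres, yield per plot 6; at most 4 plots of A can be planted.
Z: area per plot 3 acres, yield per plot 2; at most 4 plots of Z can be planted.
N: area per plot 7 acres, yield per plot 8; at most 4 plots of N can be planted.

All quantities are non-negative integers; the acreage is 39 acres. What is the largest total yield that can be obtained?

48

2×A, 1×Z, and 4×N: area 39 ≤ 39, yield 2·6 + 1·2 + 4·8 = 46.
4×A and 3×N: area 37 ≤ 39, yield 4·6 + 3·8 = 48.
Best is 48.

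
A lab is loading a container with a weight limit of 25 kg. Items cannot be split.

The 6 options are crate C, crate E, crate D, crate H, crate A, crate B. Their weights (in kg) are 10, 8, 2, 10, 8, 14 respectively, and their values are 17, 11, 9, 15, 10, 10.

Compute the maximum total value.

crate C + crate D + crate H: weight 10 + 2 + 10 = 22 ≤ 25, value 17 + 9 + 15 = 41.
crate C + crate E + crate D: weight 10 + 8 + 2 = 20 ≤ 25, value 17 + 11 + 9 = 37.
Best is crate C, crate D, and crate H with total value 41.

41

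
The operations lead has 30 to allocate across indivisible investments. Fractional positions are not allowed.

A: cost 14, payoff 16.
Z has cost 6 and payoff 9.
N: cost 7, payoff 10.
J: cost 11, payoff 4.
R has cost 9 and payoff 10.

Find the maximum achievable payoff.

36

A + N + R: cost 14 + 7 + 9 = 30 ≤ 30, payoff 16 + 10 + 10 = 36.
A + Z + N: cost 14 + 6 + 7 = 27 ≤ 30, payoff 16 + 9 + 10 = 35.
A + Z + R: cost 14 + 6 + 9 = 29 ≤ 30, payoff 16 + 9 + 10 = 35.
Best is A, N, and R with total payoff 36.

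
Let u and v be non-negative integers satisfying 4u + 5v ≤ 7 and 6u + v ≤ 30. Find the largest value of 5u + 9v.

9

Relaxing integrality, the LP optimum is 12.60 at (u,v) = (0, 1.4), which is not an integer point.
(u,v)=(0,1): 4·0+5·1=5≤7, 6·0+1·1=1≤30, objective 9.
(u,v)=(1,0): 4·1+5·0=4≤7, 6·1+1·0=6≤30, objective 5.
Maximum is 9 at (u,v)=(0,1).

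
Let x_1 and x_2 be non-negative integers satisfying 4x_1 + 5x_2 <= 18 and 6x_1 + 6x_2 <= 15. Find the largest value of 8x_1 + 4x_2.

Relaxing integrality, the LP optimum is 20.00 at (x_1,x_2) = (2.5, 0), which is not an integer point.
(x_1,x_2)=(2,0): 4·2+5·0=8≤18, 6·2+6·0=12≤15, objective 16.
(x_1,x_2)=(1,1): 4·1+5·1=9≤18, 6·1+6·1=12≤15, objective 12.
(x_1,x_2)=(1,0): 4·1+5·0=4≤18, 6·1+6·0=6≤15, objective 8.
No feasible integer point exceeds 16.

16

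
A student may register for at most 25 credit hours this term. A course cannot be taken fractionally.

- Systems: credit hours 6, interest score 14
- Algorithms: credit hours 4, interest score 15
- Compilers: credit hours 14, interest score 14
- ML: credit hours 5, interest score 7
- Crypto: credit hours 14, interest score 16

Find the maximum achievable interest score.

45

Take Systems, Algorithms, and Crypto: credit hours 6 + 4 + 14 = 24 ≤ 25, interest score 14 + 15 + 16 = 45.
No other feasible combination does better.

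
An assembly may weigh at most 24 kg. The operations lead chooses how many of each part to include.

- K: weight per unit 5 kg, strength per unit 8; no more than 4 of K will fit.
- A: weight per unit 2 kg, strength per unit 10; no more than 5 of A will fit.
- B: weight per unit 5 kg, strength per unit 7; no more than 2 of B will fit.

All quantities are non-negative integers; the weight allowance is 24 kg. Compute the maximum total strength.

66

A has the best ratio (10/2); taking only A gives at most 5×10 = 50 (stopped by the supply cap of 5).
Mixing does better — 2×K and 5×A: weight 20 ≤ 24, strength 2·8 + 5·10 = 66.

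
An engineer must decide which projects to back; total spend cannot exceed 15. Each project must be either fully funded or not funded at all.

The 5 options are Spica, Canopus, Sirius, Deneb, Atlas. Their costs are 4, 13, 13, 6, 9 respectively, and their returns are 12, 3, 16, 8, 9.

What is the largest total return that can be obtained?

21

Treat it as a binary knapsack problem.
Allowing fractional choices, the relaxed optimum would be about 26.2, but projects are indivisible.
Spica + Atlas: cost 4 + 9 = 13 ≤ 15, return 12 + 9 = 21.
Spica + Deneb: cost 4 + 6 = 10 ≤ 15, return 12 + 8 = 20.
Deneb + Atlas: cost 6 + 9 = 15 ≤ 15, return 8 + 9 = 17.
Best is Spica and Atlas with total return 21.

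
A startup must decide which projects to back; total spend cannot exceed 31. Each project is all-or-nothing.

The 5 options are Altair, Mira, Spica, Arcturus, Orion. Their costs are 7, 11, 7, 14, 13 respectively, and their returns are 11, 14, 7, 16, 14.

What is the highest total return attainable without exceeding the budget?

Mira + Spica + Orion: cost 11 + 7 + 13 = 31 ≤ 31, return 14 + 7 + 14 = 35.
Altair + Spica + Arcturus: cost 7 + 7 + 14 = 28 ≤ 31, return 11 + 7 + 16 = 34.
Altair + Mira + Orion: cost 7 + 11 + 13 = 31 ≤ 31, return 11 + 14 + 14 = 39.
Best is Altair, Mira, and Orion with total return 39.

39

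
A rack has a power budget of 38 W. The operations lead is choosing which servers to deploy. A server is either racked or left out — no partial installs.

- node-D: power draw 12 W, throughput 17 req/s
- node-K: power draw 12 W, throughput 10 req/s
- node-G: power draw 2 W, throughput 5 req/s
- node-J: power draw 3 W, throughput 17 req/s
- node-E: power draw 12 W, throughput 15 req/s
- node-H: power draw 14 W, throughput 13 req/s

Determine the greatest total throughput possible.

54

Treat it as a binary knapsack problem.
Take node-D, node-G, node-J, and node-E: power draw 12 + 2 + 3 + 12 = 29 ≤ 38, throughput 17 + 5 + 17 + 15 = 54.
No other feasible combination does better.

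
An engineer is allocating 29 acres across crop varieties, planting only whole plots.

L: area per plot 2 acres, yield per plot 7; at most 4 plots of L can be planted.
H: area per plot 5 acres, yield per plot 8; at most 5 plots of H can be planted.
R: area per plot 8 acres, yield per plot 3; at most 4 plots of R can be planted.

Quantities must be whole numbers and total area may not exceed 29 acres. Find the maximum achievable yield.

60

This is a bounded integer knapsack.
Take 4×L and 4×H: area 28 ≤ 29, yield 4·7 + 4·8 = 60.
L has the best ratio (7/2) and is taken to its limit of 4; remaining capacity is filled optimally with the others.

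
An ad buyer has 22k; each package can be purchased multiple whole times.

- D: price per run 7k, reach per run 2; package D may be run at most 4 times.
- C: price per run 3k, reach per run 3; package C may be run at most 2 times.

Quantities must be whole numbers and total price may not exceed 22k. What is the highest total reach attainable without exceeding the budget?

10

1×D and 2×C: price 13 ≤ 22, reach 1·2 + 2·3 = 8.
2×D and 2×C: price 20 ≤ 22, reach 2·2 + 2·3 = 10.
Best is 10.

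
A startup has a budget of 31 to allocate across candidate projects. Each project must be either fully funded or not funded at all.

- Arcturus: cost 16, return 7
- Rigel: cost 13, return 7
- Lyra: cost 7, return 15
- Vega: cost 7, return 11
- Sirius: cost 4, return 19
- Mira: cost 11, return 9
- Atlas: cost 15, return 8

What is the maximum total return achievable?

54

Take Lyra, Vega, Sirius, and Mira: cost 7 + 7 + 4 + 11 = 29 ≤ 31, return 15 + 11 + 19 + 9 = 54.
No other feasible combination does better.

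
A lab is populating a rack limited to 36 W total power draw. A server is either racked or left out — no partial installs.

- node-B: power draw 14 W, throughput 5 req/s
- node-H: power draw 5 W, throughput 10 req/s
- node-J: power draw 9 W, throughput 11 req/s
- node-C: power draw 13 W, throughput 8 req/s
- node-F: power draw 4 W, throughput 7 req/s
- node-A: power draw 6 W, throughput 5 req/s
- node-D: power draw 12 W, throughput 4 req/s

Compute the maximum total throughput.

This is an integer program with binary decision variables.
Take node-H, node-J, node-F, node-A, and node-D: power draw 5 + 9 + 4 + 6 + 12 = 36 ≤ 36, throughput 10 + 11 + 7 + 5 + 4 = 37.
No other feasible combination does better.

37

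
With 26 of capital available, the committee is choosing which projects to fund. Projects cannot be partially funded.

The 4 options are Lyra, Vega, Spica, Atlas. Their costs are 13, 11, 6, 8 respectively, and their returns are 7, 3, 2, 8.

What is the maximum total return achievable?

This is a 0-1 knapsack instance.
Take Lyra and Atlas: cost 13 + 8 = 21 ≤ 26, return 7 + 8 = 15.
No other feasible combination does better.

15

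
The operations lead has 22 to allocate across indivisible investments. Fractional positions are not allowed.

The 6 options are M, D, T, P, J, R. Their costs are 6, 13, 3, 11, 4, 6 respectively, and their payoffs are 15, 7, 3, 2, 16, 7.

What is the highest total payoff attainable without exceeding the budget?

Take M, T, J, and R: cost 6 + 3 + 4 + 6 = 19 ≤ 22, payoff 15 + 3 + 16 + 7 = 41.
No other feasible combination does better.

41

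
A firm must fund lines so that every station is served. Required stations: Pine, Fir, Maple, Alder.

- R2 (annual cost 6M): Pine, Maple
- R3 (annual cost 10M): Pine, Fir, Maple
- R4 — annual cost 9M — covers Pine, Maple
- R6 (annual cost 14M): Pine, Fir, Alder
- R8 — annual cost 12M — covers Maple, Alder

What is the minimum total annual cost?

20

Choose R2 and R6: together they cover Pine, Fir, Maple, Alder — every station.
Total annual cost: 6 + 14 = 20.
No cover costs less than 20.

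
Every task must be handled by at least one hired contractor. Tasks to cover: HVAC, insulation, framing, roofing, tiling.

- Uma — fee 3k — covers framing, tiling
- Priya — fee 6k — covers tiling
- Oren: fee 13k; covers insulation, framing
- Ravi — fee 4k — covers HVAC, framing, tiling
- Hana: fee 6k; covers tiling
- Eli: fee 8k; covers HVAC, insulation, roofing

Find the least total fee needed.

11

This is an integer covering problem.
The greedy cost-per-new-task heuristic would pick Ravi and Eli for 12, but a cheaper cover exists.
Choose Uma and Eli: together they cover HVAC, insulation, framing, roofing, tiling — every task.
Total fee: 3 + 8 = 11.
No cover costs less than 11.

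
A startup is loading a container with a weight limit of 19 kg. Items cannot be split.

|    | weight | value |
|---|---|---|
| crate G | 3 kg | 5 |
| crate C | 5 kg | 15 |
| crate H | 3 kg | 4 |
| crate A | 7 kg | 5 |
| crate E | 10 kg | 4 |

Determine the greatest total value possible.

29

crate G + crate C + crate H + crate A: weight 3 + 5 + 3 + 7 = 18 ≤ 19, value 5 + 15 + 4 + 5 = 29.
crate G + crate C + crate H: weight 3 + 5 + 3 = 11 ≤ 19, value 5 + 15 + 4 = 24.
crate G + crate C + crate A: weight 3 + 5 + 7 = 15 ≤ 19, value 5 + 15 + 5 = 25.
Best is crate G, crate C, crate H, and crate A with total value 29.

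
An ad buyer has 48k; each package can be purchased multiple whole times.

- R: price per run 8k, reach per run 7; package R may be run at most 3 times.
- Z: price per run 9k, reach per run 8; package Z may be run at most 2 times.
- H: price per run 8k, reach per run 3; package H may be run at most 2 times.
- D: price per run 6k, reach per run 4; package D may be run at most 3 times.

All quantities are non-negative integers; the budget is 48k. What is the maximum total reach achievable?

41

2×R, 2×Z, and 2×D: price 46 ≤ 48, reach 2·7 + 2·8 + 2·4 = 38.
3×R, 2×Z, and 1×D: price 48 ≤ 48, reach 3·7 + 2·8 + 1·4 = 41.
Best is 41.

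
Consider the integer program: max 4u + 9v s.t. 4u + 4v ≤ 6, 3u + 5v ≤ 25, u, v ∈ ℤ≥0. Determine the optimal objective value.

9

The continuous relaxation peaks at (0, 1.5) with value 13.50; rounding to a feasible lattice point costs some objective.
(u,v)=(0,1): 4·0+4·1=4≤6, 3·0+5·1=5≤25, objective 9.
(u,v)=(1,0): 4·1+4·0=4≤6, 3·1+5·0=3≤25, objective 4.
(u,v)=(0,0): 4·0+4·0=0≤6, 3·0+5·0=0≤25, objective 0.
The best lattice point is (0,1), giving 9.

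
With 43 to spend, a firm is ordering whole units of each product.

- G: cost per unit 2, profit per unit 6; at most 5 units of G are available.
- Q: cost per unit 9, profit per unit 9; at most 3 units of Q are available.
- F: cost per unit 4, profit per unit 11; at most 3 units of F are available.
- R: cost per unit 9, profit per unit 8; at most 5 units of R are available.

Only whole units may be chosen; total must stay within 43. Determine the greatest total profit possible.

81

G has the best ratio (6/2); taking only G gives at most 5×6 = 30 (stopped by the supply cap of 5).
Mixing does better — 5×G, 2×Q, and 3×F: cost 40 ≤ 43, profit 5·6 + 2·9 + 3·11 = 81.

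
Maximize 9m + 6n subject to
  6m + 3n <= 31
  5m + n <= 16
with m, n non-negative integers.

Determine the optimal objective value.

60

(m,n)=(0,10) is feasible, giving 60.
(m,n)=(0,9) is feasible, giving 54.
No feasible integer point exceeds 60.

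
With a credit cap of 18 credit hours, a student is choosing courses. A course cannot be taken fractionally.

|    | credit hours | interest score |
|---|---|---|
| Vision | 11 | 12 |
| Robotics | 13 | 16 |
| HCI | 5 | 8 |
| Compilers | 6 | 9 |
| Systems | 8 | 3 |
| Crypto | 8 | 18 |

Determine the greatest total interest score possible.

This is a 0-1 knapsack instance.
Allowing fractional choices, the relaxed optimum would be about 33.5, but courses are indivisible.
Compilers + Crypto: credit hours 6 + 8 = 14 ≤ 18, interest score 9 + 18 = 27.
HCI + Crypto: credit hours 5 + 8 = 13 ≤ 18, interest score 8 + 18 = 26.
Robotics + HCI: credit hours 13 + 5 = 18 ≤ 18, interest score 16 + 8 = 24.
Best is Compilers and Crypto with total interest score 27.

27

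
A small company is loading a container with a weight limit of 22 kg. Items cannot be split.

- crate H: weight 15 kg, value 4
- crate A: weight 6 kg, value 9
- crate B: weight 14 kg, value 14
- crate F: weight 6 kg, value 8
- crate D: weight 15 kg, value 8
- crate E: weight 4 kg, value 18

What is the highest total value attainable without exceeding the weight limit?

This is an integer program with binary decision variables.
Take crate A, crate F, and crate E: weight 6 + 6 + 4 = 16 ≤ 22, value 9 + 8 + 18 = 35.
No other feasible combination does better.

35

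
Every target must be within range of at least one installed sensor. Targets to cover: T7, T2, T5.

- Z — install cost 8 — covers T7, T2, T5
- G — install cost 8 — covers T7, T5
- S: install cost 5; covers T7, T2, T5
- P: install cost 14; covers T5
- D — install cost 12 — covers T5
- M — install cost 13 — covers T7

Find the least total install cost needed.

This is an integer covering problem.
S alone covers T7, T2, T5 — every target.
Total install cost: 5.
No cover costs less than 5.

5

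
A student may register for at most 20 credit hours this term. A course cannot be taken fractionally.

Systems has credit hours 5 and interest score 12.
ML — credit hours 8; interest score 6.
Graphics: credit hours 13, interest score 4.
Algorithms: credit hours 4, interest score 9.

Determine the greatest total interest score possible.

Allowing fractional choices, the relaxed optimum would be about 27.9, but courses are indivisible.
Systems + Algorithms: credit hours 5 + 4 = 9 ≤ 20, interest score 12 + 9 = 21.
Systems + ML + Algorithms: credit hours 5 + 8 + 4 = 17 ≤ 20, interest score 12 + 6 + 9 = 27.
Best is Systems, ML, and Algorithms with total interest score 27.

27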